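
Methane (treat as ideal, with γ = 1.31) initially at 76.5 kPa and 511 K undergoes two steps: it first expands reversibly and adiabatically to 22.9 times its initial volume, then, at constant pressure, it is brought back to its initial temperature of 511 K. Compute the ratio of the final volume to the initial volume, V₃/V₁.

V₃/V₁ ≈ 60.4

Adiabatic step: V₂/V₁ = 22.9; T₂ = T₁·(1/22.9)^(0.31) = 193.6 K.
Isobaric step: V₃/V₂ = T₃/T₂ = 511/193.6.
V₃/V₁ = (V₂/V₁)(V₃/V₂) = 22.9 × (511/193.6) = 60.45.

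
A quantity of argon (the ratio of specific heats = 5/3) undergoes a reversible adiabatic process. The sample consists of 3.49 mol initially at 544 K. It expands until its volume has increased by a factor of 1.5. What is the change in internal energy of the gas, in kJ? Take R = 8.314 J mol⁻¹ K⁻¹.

For a reversible adiabat TV^(γ−1) is constant, so T₂ = T₁ (V₁/V₂)^(γ−1).
T₂ = 544 × (1/1.5)^(2/3) = 415.1 K.
Q = 0, so ΔU = W_on_gas = nCᵥΔT with Cᵥ = R/(γ−1) = 12.47 J/(mol·K).
ΔU = 3.49 × 12.47 × (415.1 − 544) = -5608 J.

ΔU ≈ -5.61 kJ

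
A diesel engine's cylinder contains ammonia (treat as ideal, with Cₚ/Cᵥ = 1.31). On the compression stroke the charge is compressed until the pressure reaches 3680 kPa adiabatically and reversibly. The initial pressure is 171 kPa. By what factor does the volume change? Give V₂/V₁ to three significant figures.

V₂/V₁ ≈ 0.0961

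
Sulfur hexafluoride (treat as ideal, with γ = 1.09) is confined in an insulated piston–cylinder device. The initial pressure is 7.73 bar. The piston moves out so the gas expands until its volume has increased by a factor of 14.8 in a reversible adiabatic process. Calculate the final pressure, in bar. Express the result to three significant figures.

P₂ ≈ 0.410 bar

Adiabatic: P₁V₁^γ = P₂V₂^γ ⇒ P₂ = P₁ (V₁/V₂)^γ.
P₂ = 7.73 × (1/14.8)^(1.09) = 0.4098 bar.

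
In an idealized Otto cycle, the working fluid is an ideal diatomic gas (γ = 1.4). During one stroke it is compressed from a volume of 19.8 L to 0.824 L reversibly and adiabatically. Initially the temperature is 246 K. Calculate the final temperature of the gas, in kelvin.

Adiabatic: T₁V₁^(γ−1) = T₂V₂^(γ−1) ⇒ T₂ = T₁ (V₁/V₂)^(γ−1).
T₂ = 246 × (19.8/0.824)^(0.4) = 877.5 K.

T₂ ≈ 877 K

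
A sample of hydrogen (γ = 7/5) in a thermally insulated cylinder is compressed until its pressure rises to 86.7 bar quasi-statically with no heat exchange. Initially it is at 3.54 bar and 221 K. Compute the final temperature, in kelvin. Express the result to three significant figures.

Along an adiabat T P^((1−γ)/γ) is constant, so T₂ = T₁ (P₂/P₁)^((γ−1)/γ).
T₂ = 221 × (86.7/3.54)^(2/7) = 551.1 K.

T₂ ≈ 551 K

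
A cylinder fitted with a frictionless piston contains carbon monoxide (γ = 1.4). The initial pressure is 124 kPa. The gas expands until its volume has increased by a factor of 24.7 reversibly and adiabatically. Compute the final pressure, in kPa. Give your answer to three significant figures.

P₂ ≈ 1.39 kPa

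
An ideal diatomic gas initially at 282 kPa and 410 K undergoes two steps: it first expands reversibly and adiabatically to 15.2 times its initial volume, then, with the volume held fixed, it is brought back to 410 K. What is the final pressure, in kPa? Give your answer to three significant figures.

P₃ ≈ 18.6 kPa

For a diatomic ideal gas γ = 7/5.
Adiabatic step (PV^γ = const): P₂ = 282×(1/15.2)^(7/5) = 6.247 kPa; T₂ = 410×(1/15.2)^(2/5) = 138.1 K.
Isochoric: P₃ = P₂(T₃/T₂) = 6.247 × (410/138.1) = 18.55 kPa.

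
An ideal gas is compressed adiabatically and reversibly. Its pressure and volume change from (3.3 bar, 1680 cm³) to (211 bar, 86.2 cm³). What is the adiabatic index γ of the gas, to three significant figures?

γ ≈ 1.40

PV^γ = const ⇒ γ = ln(P₂/P₁) / ln(V₁/V₂).
γ = ln(211/3.3) / ln(1680/86.2) = 1.4.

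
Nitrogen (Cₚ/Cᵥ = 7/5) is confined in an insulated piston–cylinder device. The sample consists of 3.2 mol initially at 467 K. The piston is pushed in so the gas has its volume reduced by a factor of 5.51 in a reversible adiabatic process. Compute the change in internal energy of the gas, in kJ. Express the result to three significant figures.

Adiabatic: T₁V₁^(γ−1) = T₂V₂^(γ−1) ⇒ T₂ = T₁ (V₁/V₂)^(γ−1).
T₂ = 467 × 5.51^(2/5) = 924.2 K.
Q = 0, so ΔU = W_on_gas = nCᵥΔT with Cᵥ = R/(γ−1) = 20.79 J/(mol·K).
ΔU = 3.2 × 20.79 × (924.2 − 467) = 30410 J.

ΔU ≈ 30.4 kJ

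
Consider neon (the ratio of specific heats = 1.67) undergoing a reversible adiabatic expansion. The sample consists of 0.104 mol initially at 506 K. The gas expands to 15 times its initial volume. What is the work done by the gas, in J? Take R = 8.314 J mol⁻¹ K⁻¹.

W ≈ 547 J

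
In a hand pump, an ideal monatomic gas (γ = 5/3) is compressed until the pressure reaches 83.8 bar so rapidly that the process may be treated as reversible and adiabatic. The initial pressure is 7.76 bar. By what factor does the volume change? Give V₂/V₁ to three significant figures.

From PV^γ = const, V₂/V₁ = (P₁/P₂)^(1/γ).
V₂/V₁ = (7.76/83.8)^(3/5) = 0.2399.

V₂/V₁ ≈ 0.240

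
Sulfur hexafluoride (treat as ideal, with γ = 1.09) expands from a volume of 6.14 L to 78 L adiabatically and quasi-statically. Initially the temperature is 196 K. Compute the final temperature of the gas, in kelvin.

Adiabatic: T₁V₁^(γ−1) = T₂V₂^(γ−1) ⇒ T₂ = T₁ (V₁/V₂)^(γ−1).
T₂ = 196 × (6.14/78)^(0.09) = 155.9 K.

T₂ ≈ 156 K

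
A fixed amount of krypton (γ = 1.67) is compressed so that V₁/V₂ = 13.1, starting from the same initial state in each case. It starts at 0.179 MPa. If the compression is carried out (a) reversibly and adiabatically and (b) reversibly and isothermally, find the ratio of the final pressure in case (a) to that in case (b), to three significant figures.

P_adiabatic / P_isothermal ≈ 5.60

Isothermal: P_b = P₁(V₁/V₂) = 0.179×13.1.
Adiabatic: P_a = P₁(V₁/V₂)^γ = 0.179×13.1^(1.67).
P_a/P_b = (V₁/V₂)^(γ−1) = 13.1^(0.67) = 5.605.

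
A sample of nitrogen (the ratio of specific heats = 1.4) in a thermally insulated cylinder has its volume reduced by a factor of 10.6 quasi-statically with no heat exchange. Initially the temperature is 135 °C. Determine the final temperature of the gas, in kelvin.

T₂ ≈ 1050 K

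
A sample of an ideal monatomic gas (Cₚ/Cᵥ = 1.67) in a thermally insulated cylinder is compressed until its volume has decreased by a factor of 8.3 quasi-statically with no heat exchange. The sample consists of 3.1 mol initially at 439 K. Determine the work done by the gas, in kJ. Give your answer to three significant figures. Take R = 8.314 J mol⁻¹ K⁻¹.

For a reversible adiabat TV^(γ−1) is constant, so T₂ = T₁ (V₁/V₂)^(γ−1).
T₂ = 439 × 8.3^(0.67) = 1812 K.
Q = 0, so ΔU = W_on_gas = nCᵥΔT with Cᵥ = R/(γ−1) = 12.41 J/(mol·K).
ΔU = 3.1 × 12.41 × (1812 − 439) = 52830 J.
Work done by the gas = −ΔU = -52830 J.

W ≈ -52.8 kJ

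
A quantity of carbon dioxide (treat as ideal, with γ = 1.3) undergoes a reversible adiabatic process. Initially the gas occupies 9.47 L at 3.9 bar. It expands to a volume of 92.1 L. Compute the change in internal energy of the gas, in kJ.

P₂ = P₁(V₁/V₂)^γ = 3.9×(9.47/92.1)^(1.3) = 0.2027 bar.
For a reversible adiabat, W_by_gas = (P₁V₁ − P₂V₂)/(γ−1).
W_by = (390000×0.00947 − 20270×0.0921) / (0.3) = 6089 J.
Q = 0 ⇒ ΔU = −W_by = -6089 J.

ΔU ≈ -6.09 kJ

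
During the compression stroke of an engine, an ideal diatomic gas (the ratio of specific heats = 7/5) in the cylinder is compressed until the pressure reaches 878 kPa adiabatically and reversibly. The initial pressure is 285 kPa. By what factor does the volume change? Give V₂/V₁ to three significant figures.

From PV^γ = const, V₂/V₁ = (P₁/P₂)^(1/γ).
V₂/V₁ = (285/878)^(5/7) = 0.4477.

V₂/V₁ ≈ 0.448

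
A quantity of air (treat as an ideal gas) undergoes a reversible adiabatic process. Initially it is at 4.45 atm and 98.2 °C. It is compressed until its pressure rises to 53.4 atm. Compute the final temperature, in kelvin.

Adiabatic: T₂/T₁ = (P₂/P₁)^((γ−1)/γ).
For a diatomic ideal gas γ = 7/5, so (γ−1)/γ = 2/7.
T₁ = 98.2 °C = 371.3 K.
T₂ = 371.3 × (53.4/4.45)^(2/7) = 755.3 K.

T₂ ≈ 755 K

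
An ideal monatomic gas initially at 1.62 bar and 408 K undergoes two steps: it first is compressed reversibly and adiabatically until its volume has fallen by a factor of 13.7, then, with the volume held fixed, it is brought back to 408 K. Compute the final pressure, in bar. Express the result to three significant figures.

P₃ ≈ 22.2 bar

For a monatomic ideal gas γ = 5/3.
Adiabatic step (PV^γ = const): P₂ = 1.62×13.7^(5/3) = 127.1 bar; T₂ = 408×13.7^(2/3) = 2336 K.
Isochoric: P₃ = P₂(T₃/T₂) = 127.1 × (408/2336) = 22.19 bar.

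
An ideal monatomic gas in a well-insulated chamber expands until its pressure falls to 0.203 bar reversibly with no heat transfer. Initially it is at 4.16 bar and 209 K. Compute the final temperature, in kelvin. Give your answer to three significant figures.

T₂ ≈ 62.4 K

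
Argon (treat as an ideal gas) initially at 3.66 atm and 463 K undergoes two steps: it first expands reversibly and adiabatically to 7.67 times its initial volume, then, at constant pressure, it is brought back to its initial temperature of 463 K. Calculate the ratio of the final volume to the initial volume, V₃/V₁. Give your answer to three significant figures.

V₃/V₁ ≈ 29.8

For a monatomic ideal gas γ = 5/3.
Adiabatic step: V₂/V₁ = 7.67; T₂ = T₁·(1/7.67)^(2/3) = 119 K.
Isobaric step: V₃/V₂ = T₃/T₂ = 463/119.
V₃/V₁ = (V₂/V₁)(V₃/V₂) = 7.67 × (463/119) = 29.83.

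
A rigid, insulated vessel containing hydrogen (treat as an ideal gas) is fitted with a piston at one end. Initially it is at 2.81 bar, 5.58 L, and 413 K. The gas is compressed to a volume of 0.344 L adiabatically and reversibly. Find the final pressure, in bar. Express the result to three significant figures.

Adiabatic: P₁V₁^γ = P₂V₂^γ ⇒ P₂ = P₁ (V₁/V₂)^γ.
γ = 7/5 for a diatomic ideal gas.
P₂ = 2.81 × (5.58/0.344)^(7/5) = 138.9 bar.

P₂ ≈ 139 bar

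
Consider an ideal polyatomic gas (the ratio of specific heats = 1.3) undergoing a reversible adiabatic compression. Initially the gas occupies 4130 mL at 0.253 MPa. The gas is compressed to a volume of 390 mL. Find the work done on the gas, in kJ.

P₂ = P₁(V₁/V₂)^γ = 0.253×(4130/390)^(1.3) = 5.438 MPa.
For a reversible adiabat, W_by_gas = (P₁V₁ − P₂V₂)/(γ−1).
W_by = (253000×0.00413 − 5.438×10^6×0.00039) / (0.3) = -3587 J.
W_on_gas = −W_by = 3587 J.

W ≈ 3.59 kJ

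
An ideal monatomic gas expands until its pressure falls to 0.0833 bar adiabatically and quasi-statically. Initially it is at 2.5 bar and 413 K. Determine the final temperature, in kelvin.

Along an adiabat T P^((1−γ)/γ) is constant, so T₂ = T₁ (P₂/P₁)^((γ−1)/γ).
For a monatomic ideal gas γ = 5/3, so (γ−1)/γ = 2/5.
T₂ = 413 × (0.0833/2.5)^(2/5) = 105.9 K.

T₂ ≈ 106 K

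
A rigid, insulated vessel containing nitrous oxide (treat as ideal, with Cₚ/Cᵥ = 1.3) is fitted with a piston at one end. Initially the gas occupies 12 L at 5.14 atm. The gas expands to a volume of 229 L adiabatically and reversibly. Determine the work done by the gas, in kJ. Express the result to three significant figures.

P₂ = P₁(V₁/V₂)^γ = 5.14×(12/229)^(1.3) = 0.1112 atm.
For a reversible adiabat, W_by_gas = (P₁V₁ − P₂V₂)/(γ−1).
W_by = (520800×0.012 − 11270×0.229) / (0.3) = 12230 J.

W ≈ 12.2 kJ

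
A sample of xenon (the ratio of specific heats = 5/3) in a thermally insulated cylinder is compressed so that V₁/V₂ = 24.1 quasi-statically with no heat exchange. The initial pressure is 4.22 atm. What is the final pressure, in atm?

P₂ ≈ 849 atm

Adiabatic: P₁V₁^γ = P₂V₂^γ ⇒ P₂ = P₁ (V₁/V₂)^γ.
P₂ = 4.22 × 24.1^(5/3) = 848.5 atm.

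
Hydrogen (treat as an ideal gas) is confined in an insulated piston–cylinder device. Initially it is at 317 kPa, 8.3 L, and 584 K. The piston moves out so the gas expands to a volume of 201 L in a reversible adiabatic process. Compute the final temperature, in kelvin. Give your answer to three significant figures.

T₂ ≈ 163 K

For a reversible adiabat TV^(γ−1) is constant, so T₂ = T₁ (V₁/V₂)^(γ−1).
γ = 7/5 for a diatomic ideal gas.
T₂ = 584 × (8.3/201)^(2/5) = 163.2 K.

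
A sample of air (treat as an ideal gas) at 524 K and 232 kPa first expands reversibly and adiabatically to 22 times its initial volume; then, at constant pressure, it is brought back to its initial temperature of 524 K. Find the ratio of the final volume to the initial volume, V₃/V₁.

For a diatomic ideal gas γ = 7/5.
Adiabatic step: V₂/V₁ = 22; T₂ = T₁·(1/22)^(2/5) = 152.2 K.
Isobaric step: V₃/V₂ = T₃/T₂ = 524/152.2.
V₃/V₁ = (V₂/V₁)(V₃/V₂) = 22 × (524/152.2) = 75.75.

V₃/V₁ ≈ 75.8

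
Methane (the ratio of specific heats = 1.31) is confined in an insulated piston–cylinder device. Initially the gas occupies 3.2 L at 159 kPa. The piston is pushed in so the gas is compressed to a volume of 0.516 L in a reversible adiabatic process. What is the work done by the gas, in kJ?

W ≈ -1.25 kJ

P₂ = P₁(V₁/V₂)^γ = 159×(3.2/0.516)^(1.31) = 1736 kPa.
For a reversible adiabat, W_by_gas = (P₁V₁ − P₂V₂)/(γ−1).
W_by = (159000×0.0032 − 1.736×10^6×0.000516) / (0.31) = -1248 J.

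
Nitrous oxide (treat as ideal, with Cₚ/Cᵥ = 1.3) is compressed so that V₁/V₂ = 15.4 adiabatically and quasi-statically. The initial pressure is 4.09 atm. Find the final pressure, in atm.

Since PV^γ is constant along a reversible adiabat, P₂ = P₁ (V₁/V₂)^γ.
P₂ = 4.09 × 15.4^(1.3) = 143.1 atm.

P₂ ≈ 143 atm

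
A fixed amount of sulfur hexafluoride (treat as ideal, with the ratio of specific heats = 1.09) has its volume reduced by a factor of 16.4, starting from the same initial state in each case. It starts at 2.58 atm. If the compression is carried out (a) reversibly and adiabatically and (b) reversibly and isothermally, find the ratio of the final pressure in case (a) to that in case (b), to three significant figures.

Isothermal: P_b = P₁(V₁/V₂) = 2.58×16.4.
Adiabatic: P_a = P₁(V₁/V₂)^γ = 2.58×16.4^(1.09).
P_a/P_b = (V₁/V₂)^(γ−1) = 16.4^(0.09) = 1.286.

P_adiabatic / P_isothermal ≈ 1.29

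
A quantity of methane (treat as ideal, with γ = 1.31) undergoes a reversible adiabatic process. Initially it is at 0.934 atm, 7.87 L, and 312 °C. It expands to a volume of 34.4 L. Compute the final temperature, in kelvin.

T₂ ≈ 370 K

For a reversible adiabat TV^(γ−1) is constant, so T₂ = T₁ (V₁/V₂)^(γ−1).
T₁ = 312 °C = 585.1 K.
T₂ = 585.1 × (7.87/34.4)^(0.31) = 370.4 K.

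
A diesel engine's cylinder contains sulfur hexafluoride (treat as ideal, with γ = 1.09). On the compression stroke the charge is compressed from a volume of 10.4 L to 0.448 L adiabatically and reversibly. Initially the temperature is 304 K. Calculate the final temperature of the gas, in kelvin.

T₂ ≈ 403 K

Adiabatic: T₁V₁^(γ−1) = T₂V₂^(γ−1) ⇒ T₂ = T₁ (V₁/V₂)^(γ−1).
T₂ = 304 × (10.4/0.448)^(0.09) = 403.5 K.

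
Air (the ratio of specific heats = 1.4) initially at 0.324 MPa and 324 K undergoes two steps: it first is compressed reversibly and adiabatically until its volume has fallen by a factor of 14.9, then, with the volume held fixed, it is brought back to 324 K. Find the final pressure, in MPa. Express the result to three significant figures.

P₃ ≈ 4.83 MPa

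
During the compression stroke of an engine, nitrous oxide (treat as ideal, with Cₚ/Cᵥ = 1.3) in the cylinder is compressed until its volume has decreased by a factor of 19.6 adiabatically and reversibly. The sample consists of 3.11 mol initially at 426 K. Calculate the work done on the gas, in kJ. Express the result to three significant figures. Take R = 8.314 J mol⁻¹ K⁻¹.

W ≈ 52.9 kJ

Adiabatic: T₁V₁^(γ−1) = T₂V₂^(γ−1) ⇒ T₂ = T₁ (V₁/V₂)^(γ−1).
T₂ = 426 × 19.6^(0.3) = 1040 K.
Q = 0, so ΔU = W_on_gas = nCᵥΔT with Cᵥ = R/(γ−1) = 27.71 J/(mol·K).
ΔU = 3.11 × 27.71 × (1040 − 426) = 52930 J.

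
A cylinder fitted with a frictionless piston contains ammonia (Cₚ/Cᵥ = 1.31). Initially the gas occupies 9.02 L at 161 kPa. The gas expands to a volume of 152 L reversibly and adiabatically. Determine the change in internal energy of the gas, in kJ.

P₂ = P₁(V₁/V₂)^γ = 161×(9.02/152)^(1.31) = 3.98 kPa.
For a reversible adiabat, W_by_gas = (P₁V₁ − P₂V₂)/(γ−1).
W_by = (161000×0.00902 − 3980×0.152) / (0.31) = 2733 J.
Q = 0 ⇒ ΔU = −W_by = -2733 J.

ΔU ≈ -2.73 kJ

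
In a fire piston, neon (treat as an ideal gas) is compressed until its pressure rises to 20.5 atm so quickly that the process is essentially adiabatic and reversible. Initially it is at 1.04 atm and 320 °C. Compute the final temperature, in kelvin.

T₂ ≈ 1950 K

Adiabatic: T₂/T₁ = (P₂/P₁)^((γ−1)/γ).
For a monatomic ideal gas γ = 5/3, so (γ−1)/γ = 2/5.
T₁ = 320 °C = 593.1 K.
T₂ = 593.1 × (20.5/1.04)^(2/5) = 1955 K.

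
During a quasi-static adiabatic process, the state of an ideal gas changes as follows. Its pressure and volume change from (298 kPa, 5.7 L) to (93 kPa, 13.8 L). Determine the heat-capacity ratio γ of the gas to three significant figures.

γ ≈ 1.32

PV^γ = const ⇒ γ = ln(P₂/P₁) / ln(V₁/V₂).
γ = ln(93/298) / ln(5.7/13.8) = 1.317.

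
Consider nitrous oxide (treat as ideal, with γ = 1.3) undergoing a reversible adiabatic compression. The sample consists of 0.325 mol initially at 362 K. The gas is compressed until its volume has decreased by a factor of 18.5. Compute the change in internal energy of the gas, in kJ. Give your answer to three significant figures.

ΔU ≈ 4.56 kJ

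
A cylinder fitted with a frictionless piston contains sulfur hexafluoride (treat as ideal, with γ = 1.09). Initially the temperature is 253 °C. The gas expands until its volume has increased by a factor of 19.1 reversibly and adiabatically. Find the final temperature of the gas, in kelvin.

Adiabatic: T₁V₁^(γ−1) = T₂V₂^(γ−1) ⇒ T₂ = T₁ (V₁/V₂)^(γ−1).
T₁ = 253 °C = 526.1 K.
T₂ = 526.1 × (1/19.1)^(0.09) = 403.5 K.

T₂ ≈ 403 K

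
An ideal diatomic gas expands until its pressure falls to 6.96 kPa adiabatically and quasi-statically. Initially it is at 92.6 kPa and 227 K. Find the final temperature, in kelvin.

Along an adiabat T P^((1−γ)/γ) is constant, so T₂ = T₁ (P₂/P₁)^((γ−1)/γ).
For a diatomic ideal gas γ = 7/5, so (γ−1)/γ = 2/7.
T₂ = 227 × (6.96/92.6)^(2/7) = 108.4 K.

T₂ ≈ 108 K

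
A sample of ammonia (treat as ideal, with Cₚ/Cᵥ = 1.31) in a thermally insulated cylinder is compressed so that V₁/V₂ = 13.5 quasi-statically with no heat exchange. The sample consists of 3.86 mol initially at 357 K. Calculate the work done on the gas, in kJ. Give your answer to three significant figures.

Adiabatic: T₁V₁^(γ−1) = T₂V₂^(γ−1) ⇒ T₂ = T₁ (V₁/V₂)^(γ−1).
T₂ = 357 × 13.5^(0.31) = 800 K.
Q = 0, so ΔU = W_on_gas = nCᵥΔT with Cᵥ = R/(γ−1) = 26.82 J/(mol·K).
ΔU = 3.86 × 26.82 × (800 − 357) = 45860 J.

W ≈ 45.9 kJ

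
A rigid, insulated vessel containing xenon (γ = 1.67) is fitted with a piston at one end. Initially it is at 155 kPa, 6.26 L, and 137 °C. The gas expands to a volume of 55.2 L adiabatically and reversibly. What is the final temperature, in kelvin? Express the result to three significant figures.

T₂ ≈ 95.4 K

Adiabatic: T₁V₁^(γ−1) = T₂V₂^(γ−1) ⇒ T₂ = T₁ (V₁/V₂)^(γ−1).
T₁ = 137 °C = 410.1 K.
T₂ = 410.1 × (6.26/55.2)^(0.67) = 95.4 K.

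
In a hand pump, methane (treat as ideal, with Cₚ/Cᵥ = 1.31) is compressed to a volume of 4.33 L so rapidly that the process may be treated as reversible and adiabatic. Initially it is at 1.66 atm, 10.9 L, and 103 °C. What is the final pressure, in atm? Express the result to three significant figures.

P₂ ≈ 5.56 atm

Adiabatic: P₁V₁^γ = P₂V₂^γ ⇒ P₂ = P₁ (V₁/V₂)^γ.
P₂ = 1.66 × (10.9/4.33)^(1.31) = 5.563 atm.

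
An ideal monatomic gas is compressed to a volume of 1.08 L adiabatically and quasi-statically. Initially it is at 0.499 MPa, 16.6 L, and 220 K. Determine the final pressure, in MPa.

Since PV^γ is constant along a reversible adiabat, P₂ = P₁ (V₁/V₂)^γ.
γ = 5/3 for a monatomic ideal gas.
P₂ = 0.499 × (16.6/1.08)^(5/3) = 47.41 MPa.

P₂ ≈ 47.4 MPa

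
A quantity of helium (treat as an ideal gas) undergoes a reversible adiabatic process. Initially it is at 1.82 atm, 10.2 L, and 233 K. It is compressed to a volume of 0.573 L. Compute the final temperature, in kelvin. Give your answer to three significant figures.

Adiabatic: T₁V₁^(γ−1) = T₂V₂^(γ−1) ⇒ T₂ = T₁ (V₁/V₂)^(γ−1).
γ = 5/3 for a monatomic ideal gas.
T₂ = 233 × (10.2/0.573)^(2/3) = 1588 K.

T₂ ≈ 1590 K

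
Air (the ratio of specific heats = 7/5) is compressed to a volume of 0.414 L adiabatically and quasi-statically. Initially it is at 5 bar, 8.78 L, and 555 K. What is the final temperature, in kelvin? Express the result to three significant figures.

T₂ ≈ 1880 K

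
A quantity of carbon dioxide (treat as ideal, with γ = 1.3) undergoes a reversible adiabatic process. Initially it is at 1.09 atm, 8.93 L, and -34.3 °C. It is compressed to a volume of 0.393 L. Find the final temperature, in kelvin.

T₂ ≈ 610 K

For a reversible adiabat TV^(γ−1) is constant, so T₂ = T₁ (V₁/V₂)^(γ−1).
T₁ = -34.3 °C = 238.8 K.
T₂ = 238.8 × (8.93/0.393)^(0.3) = 609.6 K.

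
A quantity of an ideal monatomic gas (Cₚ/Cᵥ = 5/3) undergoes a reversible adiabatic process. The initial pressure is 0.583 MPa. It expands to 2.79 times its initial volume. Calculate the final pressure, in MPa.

P₂ ≈ 0.105 MPa

Adiabatic: P₁V₁^γ = P₂V₂^γ ⇒ P₂ = P₁ (V₁/V₂)^γ.
P₂ = 0.583 × (1/2.79)^(5/3) = 0.1054 MPa.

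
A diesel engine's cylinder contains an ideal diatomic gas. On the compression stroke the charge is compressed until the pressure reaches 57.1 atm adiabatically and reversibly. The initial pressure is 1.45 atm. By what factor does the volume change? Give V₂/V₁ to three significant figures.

V₂/V₁ ≈ 0.0725

From PV^γ = const, V₂/V₁ = (P₁/P₂)^(1/γ).
For a diatomic ideal gas γ = 7/5.
V₂/V₁ = (1.45/57.1)^(5/7) = 0.07253.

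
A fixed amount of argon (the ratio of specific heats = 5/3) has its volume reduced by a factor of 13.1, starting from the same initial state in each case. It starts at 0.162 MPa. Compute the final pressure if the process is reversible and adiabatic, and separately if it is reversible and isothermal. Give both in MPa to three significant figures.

Isothermal: P₂ = P₁(V₁/V₂) = 0.162×13.1 = 2.122 MPa.
Adiabatic: P₂ = P₁(V₁/V₂)^γ = 0.162×13.1^(5/3) = 11.79 MPa.

adiabatic: 11.8 MPa; isothermal: 2.12 MPa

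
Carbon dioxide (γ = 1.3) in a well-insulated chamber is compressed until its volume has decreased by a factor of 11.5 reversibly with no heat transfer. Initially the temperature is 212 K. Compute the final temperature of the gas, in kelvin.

T₂ ≈ 441 K

Adiabatic: T₁V₁^(γ−1) = T₂V₂^(γ−1) ⇒ T₂ = T₁ (V₁/V₂)^(γ−1).
T₂ = 212 × 11.5^(0.3) = 441.1 K.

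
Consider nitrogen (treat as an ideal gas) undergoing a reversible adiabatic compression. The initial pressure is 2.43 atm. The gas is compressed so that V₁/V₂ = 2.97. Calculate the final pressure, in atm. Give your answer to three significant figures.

Adiabatic: P₁V₁^γ = P₂V₂^γ ⇒ P₂ = P₁ (V₁/V₂)^γ.
For a diatomic ideal gas γ = 7/5.
P₂ = 2.43 × 2.97^(7/5) = 11.15 atm.

P₂ ≈ 11.2 atm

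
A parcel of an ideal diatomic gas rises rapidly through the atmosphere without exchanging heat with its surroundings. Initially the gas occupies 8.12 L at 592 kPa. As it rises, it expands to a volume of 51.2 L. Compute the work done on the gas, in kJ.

γ = 7/5 for a diatomic ideal gas.
P₂ = P₁(V₁/V₂)^γ = 592×(8.12/51.2)^(7/5) = 44.95 kPa.
For a reversible adiabat, W_by_gas = (P₁V₁ − P₂V₂)/(γ−1).
W_by = (592000×0.00812 − 44950×0.0512) / (2/5) = 6264 J.
W_on_gas = −W_by = -6264 J.

W ≈ -6.26 kJ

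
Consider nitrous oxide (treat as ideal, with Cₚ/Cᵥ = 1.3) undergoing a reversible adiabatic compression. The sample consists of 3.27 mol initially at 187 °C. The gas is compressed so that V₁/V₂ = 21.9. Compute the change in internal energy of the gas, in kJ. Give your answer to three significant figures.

For a reversible adiabat TV^(γ−1) is constant, so T₂ = T₁ (V₁/V₂)^(γ−1).
T₁ = 187 °C = 460.1 K.
T₂ = 460.1 × 21.9^(0.3) = 1162 K.
Q = 0, so ΔU = W_on_gas = nCᵥΔT with Cᵥ = R/(γ−1) = 27.71 J/(mol·K).
ΔU = 3.27 × 27.71 × (1162 − 460.1) = 63560 J.

ΔU ≈ 63.6 kJ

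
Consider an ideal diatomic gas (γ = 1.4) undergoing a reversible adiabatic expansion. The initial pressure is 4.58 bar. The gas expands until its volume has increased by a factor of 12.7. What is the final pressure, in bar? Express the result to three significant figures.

Adiabatic: P₁V₁^γ = P₂V₂^γ ⇒ P₂ = P₁ (V₁/V₂)^γ.
P₂ = 4.58 × (1/12.7)^(1.4) = 0.1305 bar.

P₂ ≈ 0.130 bar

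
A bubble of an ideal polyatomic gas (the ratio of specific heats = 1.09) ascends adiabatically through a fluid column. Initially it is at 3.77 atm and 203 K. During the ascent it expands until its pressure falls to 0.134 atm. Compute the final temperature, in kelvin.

T₂ ≈ 154 K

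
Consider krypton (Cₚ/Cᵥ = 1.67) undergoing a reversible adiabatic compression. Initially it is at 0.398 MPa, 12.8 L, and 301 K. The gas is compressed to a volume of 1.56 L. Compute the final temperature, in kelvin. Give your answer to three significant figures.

T₂ ≈ 1230 K

For a reversible adiabat TV^(γ−1) is constant, so T₂ = T₁ (V₁/V₂)^(γ−1).
T₂ = 301 × (12.8/1.56)^(0.67) = 1233 K.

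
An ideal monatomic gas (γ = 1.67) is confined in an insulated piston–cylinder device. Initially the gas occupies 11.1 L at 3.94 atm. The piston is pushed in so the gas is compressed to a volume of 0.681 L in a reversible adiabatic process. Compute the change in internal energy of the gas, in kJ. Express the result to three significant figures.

P₂ = P₁(V₁/V₂)^γ = 3.94×(11.1/0.681)^(1.67) = 416.7 atm.
For a reversible adiabat, W_by_gas = (P₁V₁ − P₂V₂)/(γ−1).
W_by = (399200×0.0111 − 4.222×10^7×0.000681) / (0.67) = -36300 J.
Q = 0 ⇒ ΔU = −W_by = 36300 J.

ΔU ≈ 36.3 kJ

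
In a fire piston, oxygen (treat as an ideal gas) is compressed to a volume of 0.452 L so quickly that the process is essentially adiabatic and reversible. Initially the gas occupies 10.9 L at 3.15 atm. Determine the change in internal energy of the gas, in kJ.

γ = 7/5 for a diatomic ideal gas.
P₂ = P₁(V₁/V₂)^γ = 3.15×(10.9/0.452)^(7/5) = 271.3 atm.
For a reversible adiabat, W_by_gas = (P₁V₁ − P₂V₂)/(γ−1).
W_by = (319200×0.0109 − 2.749×10^7×0.000452) / (2/5) = -22370 J.
Q = 0 ⇒ ΔU = −W_by = 22370 J.

ΔU ≈ 22.4 kJ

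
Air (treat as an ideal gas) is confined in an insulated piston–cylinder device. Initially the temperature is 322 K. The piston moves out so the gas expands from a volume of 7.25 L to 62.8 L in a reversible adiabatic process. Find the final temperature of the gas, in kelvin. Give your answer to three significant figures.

For a reversible adiabat TV^(γ−1) is constant, so T₂ = T₁ (V₁/V₂)^(γ−1).
For a diatomic ideal gas γ = 7/5, so γ−1 = 2/5.
T₂ = 322 × (7.25/62.8)^(2/5) = 135.8 K.

T₂ ≈ 136 K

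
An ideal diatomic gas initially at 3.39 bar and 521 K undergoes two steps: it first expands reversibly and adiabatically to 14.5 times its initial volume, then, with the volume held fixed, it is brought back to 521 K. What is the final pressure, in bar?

P₃ ≈ 0.234 bar

For a diatomic ideal gas γ = 7/5.
Adiabatic step (PV^γ = const): P₂ = 3.39×(1/14.5)^(7/5) = 0.08022 bar; T₂ = 521×(1/14.5)^(2/5) = 178.8 K.
Isochoric: P₃ = P₂(T₃/T₂) = 0.08022 × (521/178.8) = 0.2338 bar.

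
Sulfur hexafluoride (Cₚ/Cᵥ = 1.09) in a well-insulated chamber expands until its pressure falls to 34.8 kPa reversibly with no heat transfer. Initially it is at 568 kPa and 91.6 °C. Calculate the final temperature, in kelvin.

Along an adiabat T P^((1−γ)/γ) is constant, so T₂ = T₁ (P₂/P₁)^((γ−1)/γ).
T₁ = 91.6 °C = 364.8 K.
T₂ = 364.8 × (34.8/568)^(0.0826) = 289.6 K.

T₂ ≈ 290 K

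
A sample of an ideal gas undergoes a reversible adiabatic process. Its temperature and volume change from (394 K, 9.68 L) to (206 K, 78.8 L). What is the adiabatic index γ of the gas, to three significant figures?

γ ≈ 1.31

TV^(γ−1) = const ⇒ γ − 1 = ln(T₂/T₁) / ln(V₁/V₂).
γ = 1 + ln(206/394) / ln(9.68/78.8) = 1.309.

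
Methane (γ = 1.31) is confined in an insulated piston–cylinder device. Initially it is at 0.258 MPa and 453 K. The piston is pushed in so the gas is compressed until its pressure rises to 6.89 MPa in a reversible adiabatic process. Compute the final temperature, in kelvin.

T₂ ≈ 986 K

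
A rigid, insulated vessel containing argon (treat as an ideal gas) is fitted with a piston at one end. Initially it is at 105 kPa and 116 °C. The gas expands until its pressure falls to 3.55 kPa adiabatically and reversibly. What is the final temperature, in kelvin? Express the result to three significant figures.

Adiabatic: T₂/T₁ = (P₂/P₁)^((γ−1)/γ).
For a monatomic ideal gas γ = 5/3, so (γ−1)/γ = 2/5.
T₁ = 116 °C = 389.1 K.
T₂ = 389.1 × (3.55/105)^(2/5) = 100.4 K.

T₂ ≈ 100 K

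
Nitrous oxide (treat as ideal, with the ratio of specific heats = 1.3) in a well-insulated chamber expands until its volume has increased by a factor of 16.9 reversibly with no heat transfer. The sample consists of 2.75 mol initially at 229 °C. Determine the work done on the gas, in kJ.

W ≈ -21.9 kJ

Adiabatic: T₁V₁^(γ−1) = T₂V₂^(γ−1) ⇒ T₂ = T₁ (V₁/V₂)^(γ−1).
T₁ = 229 °C = 502.1 K.
T₂ = 502.1 × (1/16.9)^(0.3) = 215 K.
Q = 0, so ΔU = W_on_gas = nCᵥΔT with Cᵥ = R/(γ−1) = 27.71 J/(mol·K).
ΔU = 2.75 × 27.71 × (215 − 502.1) = -21880 J.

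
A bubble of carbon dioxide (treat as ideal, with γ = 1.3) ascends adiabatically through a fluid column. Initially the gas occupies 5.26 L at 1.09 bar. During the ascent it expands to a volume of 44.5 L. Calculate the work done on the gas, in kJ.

P₂ = P₁(V₁/V₂)^γ = 1.09×(5.26/44.5)^(1.3) = 0.0679 bar.
For a reversible adiabat, W_by_gas = (P₁V₁ − P₂V₂)/(γ−1).
W_by = (109000×0.00526 − 6790×0.0445) / (0.3) = 904 J.
W_on_gas = −W_by = -904 J.

W ≈ -0.904 kJ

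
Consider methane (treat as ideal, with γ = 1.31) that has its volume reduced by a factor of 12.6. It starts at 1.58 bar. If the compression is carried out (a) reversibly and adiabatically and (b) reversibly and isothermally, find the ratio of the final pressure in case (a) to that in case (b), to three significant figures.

Isothermal: P_b = P₁(V₁/V₂) = 1.58×12.6.
Adiabatic: P_a = P₁(V₁/V₂)^γ = 1.58×12.6^(1.31).
P_a/P_b = (V₁/V₂)^(γ−1) = 12.6^(0.31) = 2.193.

P_adiabatic / P_isothermal ≈ 2.19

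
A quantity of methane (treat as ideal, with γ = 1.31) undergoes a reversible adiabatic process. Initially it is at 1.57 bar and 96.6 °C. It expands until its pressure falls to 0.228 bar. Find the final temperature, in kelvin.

T₂ ≈ 234 K

Along an adiabat T P^((1−γ)/γ) is constant, so T₂ = T₁ (P₂/P₁)^((γ−1)/γ).
T₁ = 96.6 °C = 369.8 K.
T₂ = 369.8 × (0.228/1.57)^(0.237) = 234.2 K.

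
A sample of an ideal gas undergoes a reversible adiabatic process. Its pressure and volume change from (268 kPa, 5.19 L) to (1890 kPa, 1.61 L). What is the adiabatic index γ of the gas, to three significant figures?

PV^γ = const ⇒ γ = ln(P₂/P₁) / ln(V₁/V₂).
γ = ln(1890/268) / ln(5.19/1.61) = 1.669.

γ ≈ 1.67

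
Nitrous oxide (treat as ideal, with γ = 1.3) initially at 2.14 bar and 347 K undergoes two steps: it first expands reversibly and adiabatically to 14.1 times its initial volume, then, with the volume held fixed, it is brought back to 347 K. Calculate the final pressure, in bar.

Adiabatic step (PV^γ = const): P₂ = 2.14×(1/14.1)^(1.3) = 0.06862 bar; T₂ = 347×(1/14.1)^(0.3) = 156.9 K.
Isochoric: P₃ = P₂(T₃/T₂) = 0.06862 × (347/156.9) = 0.1518 bar.

P₃ ≈ 0.152 bar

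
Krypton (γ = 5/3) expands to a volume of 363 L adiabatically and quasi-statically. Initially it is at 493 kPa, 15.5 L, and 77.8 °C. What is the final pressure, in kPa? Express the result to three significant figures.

P₂ ≈ 2.57 kPa

Since PV^γ is constant along a reversible adiabat, P₂ = P₁ (V₁/V₂)^γ.
P₂ = 493 × (15.5/363)^(5/3) = 2.572 kPa.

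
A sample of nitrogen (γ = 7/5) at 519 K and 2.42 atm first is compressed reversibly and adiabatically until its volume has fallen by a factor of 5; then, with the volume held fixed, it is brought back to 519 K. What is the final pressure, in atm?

P₃ ≈ 12.1 atm

Adiabatic step (PV^γ = const): P₂ = 2.42×5^(7/5) = 23.03 atm; T₂ = 519×5^(2/5) = 988 K.
Isochoric: P₃ = P₂(T₃/T₂) = 23.03 × (519/988) = 12.1 atm.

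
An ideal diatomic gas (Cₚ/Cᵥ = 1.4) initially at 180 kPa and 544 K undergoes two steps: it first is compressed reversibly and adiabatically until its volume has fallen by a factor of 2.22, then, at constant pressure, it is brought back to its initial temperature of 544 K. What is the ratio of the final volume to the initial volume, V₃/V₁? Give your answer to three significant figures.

Adiabatic step: V₂/V₁ = 0.4505; T₂ = T₁·2.22^(0.4) = 748.4 K.
Isobaric step: V₃/V₂ = T₃/T₂ = 544/748.4.
V₃/V₁ = (V₂/V₁)(V₃/V₂) = 0.4505 × (544/748.4) = 0.3274.

V₃/V₁ ≈ 0.327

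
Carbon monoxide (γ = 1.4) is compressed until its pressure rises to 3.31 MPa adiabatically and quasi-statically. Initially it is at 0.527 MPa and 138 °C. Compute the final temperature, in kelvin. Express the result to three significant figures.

Adiabatic: T₂/T₁ = (P₂/P₁)^((γ−1)/γ).
T₁ = 138 °C = 411.1 K.
T₂ = 411.1 × (3.31/0.527)^(0.286) = 695 K.

T₂ ≈ 695 K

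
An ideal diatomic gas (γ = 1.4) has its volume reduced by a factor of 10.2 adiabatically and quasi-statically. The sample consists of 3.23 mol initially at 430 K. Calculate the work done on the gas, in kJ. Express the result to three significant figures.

W ≈ 44.2 kJ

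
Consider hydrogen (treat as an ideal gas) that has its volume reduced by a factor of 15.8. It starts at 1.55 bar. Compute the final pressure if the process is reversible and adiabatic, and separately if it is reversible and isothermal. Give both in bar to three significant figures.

For a diatomic ideal gas γ = 7/5.
Isothermal: P₂ = P₁(V₁/V₂) = 1.55×15.8 = 24.49 bar.
Adiabatic: P₂ = P₁(V₁/V₂)^γ = 1.55×15.8^(7/5) = 73.87 bar.

adiabatic: 73.9 bar; isothermal: 24.5 bar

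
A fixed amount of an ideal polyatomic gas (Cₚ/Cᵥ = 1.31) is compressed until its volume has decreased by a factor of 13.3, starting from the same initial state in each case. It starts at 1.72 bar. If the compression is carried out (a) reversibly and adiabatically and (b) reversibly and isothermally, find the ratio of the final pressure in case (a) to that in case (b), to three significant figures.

P_adiabatic / P_isothermal ≈ 2.23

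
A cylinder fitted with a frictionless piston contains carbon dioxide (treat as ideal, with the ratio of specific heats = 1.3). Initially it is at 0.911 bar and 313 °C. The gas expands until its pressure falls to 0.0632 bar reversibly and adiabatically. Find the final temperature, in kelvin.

Along an adiabat T P^((1−γ)/γ) is constant, so T₂ = T₁ (P₂/P₁)^((γ−1)/γ).
T₁ = 313 °C = 586.1 K.
T₂ = 586.1 × (0.0632/0.911)^(0.231) = 316.7 K.

T₂ ≈ 317 K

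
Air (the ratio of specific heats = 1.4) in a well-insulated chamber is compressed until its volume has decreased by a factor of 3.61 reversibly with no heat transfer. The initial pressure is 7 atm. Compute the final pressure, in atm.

P₂ ≈ 42.2 atm

Since PV^γ is constant along a reversible adiabat, P₂ = P₁ (V₁/V₂)^γ.
P₂ = 7 × 3.61^(1.4) = 42.23 atm.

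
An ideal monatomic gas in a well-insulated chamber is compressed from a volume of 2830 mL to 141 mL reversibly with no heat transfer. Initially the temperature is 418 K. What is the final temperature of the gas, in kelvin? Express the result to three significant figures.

T₂ ≈ 3090 K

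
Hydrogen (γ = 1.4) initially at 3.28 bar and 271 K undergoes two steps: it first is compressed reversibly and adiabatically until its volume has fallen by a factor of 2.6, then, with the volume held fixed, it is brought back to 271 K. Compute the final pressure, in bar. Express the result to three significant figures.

P₃ ≈ 8.53 bar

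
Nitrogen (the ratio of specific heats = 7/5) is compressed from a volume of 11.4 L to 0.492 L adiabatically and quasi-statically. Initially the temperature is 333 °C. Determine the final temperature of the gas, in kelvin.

For a reversible adiabat TV^(γ−1) is constant, so T₂ = T₁ (V₁/V₂)^(γ−1).
T₁ = 333 °C = 606.1 K.
T₂ = 606.1 × (11.4/0.492)^(2/5) = 2131 K.

T₂ ≈ 2130 K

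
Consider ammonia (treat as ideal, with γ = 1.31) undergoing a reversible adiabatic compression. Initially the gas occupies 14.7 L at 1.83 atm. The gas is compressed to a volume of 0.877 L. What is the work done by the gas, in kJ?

W ≈ -12.3 kJ

P₂ = P₁(V₁/V₂)^γ = 1.83×(14.7/0.877)^(1.31) = 73.5 atm.
For a reversible adiabat, W_by_gas = (P₁V₁ − P₂V₂)/(γ−1).
W_by = (185400×0.0147 − 7.448×10^6×0.000877) / (0.31) = -12280 J.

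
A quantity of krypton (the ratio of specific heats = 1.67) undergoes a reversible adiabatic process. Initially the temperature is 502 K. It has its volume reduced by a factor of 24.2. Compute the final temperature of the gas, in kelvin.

For a reversible adiabat TV^(γ−1) is constant, so T₂ = T₁ (V₁/V₂)^(γ−1).
T₂ = 502 × 24.2^(0.67) = 4245 K.

T₂ ≈ 4240 K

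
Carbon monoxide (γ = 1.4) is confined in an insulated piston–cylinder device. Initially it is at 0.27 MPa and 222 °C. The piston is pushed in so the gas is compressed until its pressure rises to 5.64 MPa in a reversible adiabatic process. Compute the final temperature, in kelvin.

Adiabatic: T₂/T₁ = (P₂/P₁)^((γ−1)/γ).
T₁ = 222 °C = 495.1 K.
T₂ = 495.1 × (5.64/0.27)^(0.286) = 1180 K.

T₂ ≈ 1180 K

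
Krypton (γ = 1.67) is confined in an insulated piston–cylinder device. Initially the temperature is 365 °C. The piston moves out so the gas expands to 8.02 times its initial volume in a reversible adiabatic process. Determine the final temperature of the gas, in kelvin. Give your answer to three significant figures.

T₂ ≈ 158 K

Adiabatic: T₁V₁^(γ−1) = T₂V₂^(γ−1) ⇒ T₂ = T₁ (V₁/V₂)^(γ−1).
T₁ = 365 °C = 638.1 K.
T₂ = 638.1 × (1/8.02)^(0.67) = 158.2 K.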